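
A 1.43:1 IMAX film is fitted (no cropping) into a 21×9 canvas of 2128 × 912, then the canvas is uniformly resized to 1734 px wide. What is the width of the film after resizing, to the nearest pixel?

At 2128×912 the film is height-limited, so width = 912 × 1.430 ≈ 1304.16 px.
Scaling 2128 → 1734 is ×0.8148, so the width becomes 1304.16 × 0.8148 ≈ 1062.69 px.

1063 px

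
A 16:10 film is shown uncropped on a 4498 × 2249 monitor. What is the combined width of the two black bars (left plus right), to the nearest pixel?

900 px

16:10 (1.600) < Univisium 2:1 (2.000), so the film fills the height.
Content width = 2249 × 16/10 ≈ 3598.40 px.
4498 − 3598.40 = 899.60 px of bars.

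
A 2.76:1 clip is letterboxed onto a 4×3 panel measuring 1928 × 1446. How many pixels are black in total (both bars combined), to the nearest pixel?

2.76:1 is wider than 4×3, so it spans the full width.
Content height = 1928 / 2.760 ≈ 698.5507 px.
Black = 1446 − 698.5507 = 747.4493 px.
Across the 1928-px span: 747.4493 × 1928 ≈ 1441082 px.

1441082 pixels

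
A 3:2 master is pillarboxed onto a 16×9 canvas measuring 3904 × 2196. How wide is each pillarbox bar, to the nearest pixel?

Since 1.500 < 1.778, the master is height-limited.
Content width = 2196 × 3/2 ≈ 3294.00 px.
Black = 3904 − 3294.00 = 610.00 px, or 305.00 per bar.

305 px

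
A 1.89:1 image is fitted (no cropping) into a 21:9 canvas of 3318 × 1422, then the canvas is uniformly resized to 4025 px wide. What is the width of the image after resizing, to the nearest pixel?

3260 px

Fitted into 3318×1422, the image spans the height; its width is 1422 × 1.890 ≈ 2687.58 px.
The frame scales by 4025/3318 = 1.2131; 2687.58 × 1.2131 ≈ 3260.25 px.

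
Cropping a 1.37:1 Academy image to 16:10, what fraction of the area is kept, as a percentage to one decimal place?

85.6%

The width stays; only height is cut (since 16:10 is wider than 1.37:1 Academy).
Fraction kept = (1.370)/(1.600) ≈ 85.62%.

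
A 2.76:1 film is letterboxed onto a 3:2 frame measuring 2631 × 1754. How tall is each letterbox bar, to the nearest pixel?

2.76:1 is wider than 3:2, so it spans the full width.
The film is 2631 / 2.760 ≈ 953.26 px tall.
Black = 1754 − 953.26 = 800.74 px, or 400.37 per bar.

400 px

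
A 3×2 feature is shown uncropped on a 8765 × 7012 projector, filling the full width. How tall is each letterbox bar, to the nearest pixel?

584 px

That makes the image 5843.33 px tall (8765 × 2/3).
Leftover height: 7012 − 5843.33 = 1168.67 px → 584.33 each side.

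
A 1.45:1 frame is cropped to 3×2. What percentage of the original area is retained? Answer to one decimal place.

96.7%

The width stays; only height is cut (since 3×2 is wider than 1.45:1).
Fraction kept = (1.450)/(1.500) ≈ 96.67%.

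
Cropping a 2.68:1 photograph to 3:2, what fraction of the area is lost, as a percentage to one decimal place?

The height stays; only width is cut (since 3:2 is narrower than 2.68:1).
Area ratio = (1.500)/(2.680) = 55.97%; the remaining 44.03% is cropped out.

44.0%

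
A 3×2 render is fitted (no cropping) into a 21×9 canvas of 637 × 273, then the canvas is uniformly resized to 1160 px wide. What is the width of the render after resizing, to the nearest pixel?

Fitted into 637×273, the render spans the height; its width is 273 × 3/2 ≈ 409.50 px.
The frame scales by 1160/637 = 1.8210; 409.50 × 1.8210 ≈ 745.71 px.

746 px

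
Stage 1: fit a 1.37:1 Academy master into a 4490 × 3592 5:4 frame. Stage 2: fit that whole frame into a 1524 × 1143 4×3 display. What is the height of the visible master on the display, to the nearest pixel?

1043 px

1.37:1 Academy in 4490×3592: fills the width, so the master is 4490.00 × 3277.37.
Second fit — the 5:4 canvas into 1524×1143 spans the height: 1428.75 × 1143.00 (×0.3182 from 4490×3592).
The master scales with it: height 3277.37 × 0.3182 ≈ 1042.88.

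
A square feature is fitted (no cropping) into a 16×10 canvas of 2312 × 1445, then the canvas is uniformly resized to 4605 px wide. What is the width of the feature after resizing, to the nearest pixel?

At 2312×1445 the feature is height-limited, so width = 1445 × 1/1 ≈ 1445.00 px.
The frame scales by 4605/2312 = 1.9918; 1445.00 × 1.9918 ≈ 2878.12 px.

2878 px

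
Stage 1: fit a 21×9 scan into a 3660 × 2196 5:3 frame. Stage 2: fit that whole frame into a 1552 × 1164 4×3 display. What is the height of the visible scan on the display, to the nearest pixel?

665 px

21×9 in 3660×2196: fills the width, so the scan is 3660.00 × 1568.57.
The 5:3 canvas is width-limited in 1552×1164, giving 1552.00 × 931.20; scale factor 0.4240.
Applying the same ×0.4240: 1568.57 → 665.14.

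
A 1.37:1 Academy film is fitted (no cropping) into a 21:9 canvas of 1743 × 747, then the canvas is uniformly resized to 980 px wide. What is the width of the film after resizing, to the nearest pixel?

575 px

At 1743×747 the film is height-limited, so width = 747 × 1.370 ≈ 1023.39 px.
Resizing to 980 px wide multiplies everything by 0.5622: 1023.39 → 575.40 px.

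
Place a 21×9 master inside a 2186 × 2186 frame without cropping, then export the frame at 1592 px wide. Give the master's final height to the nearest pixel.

In the 2186×2186 frame the master fills the width: height = 2186 × 9/21 ≈ 936.86 px.
The frame scales by 1592/2186 = 0.7283; 936.86 × 0.7283 ≈ 682.29 px.

682 px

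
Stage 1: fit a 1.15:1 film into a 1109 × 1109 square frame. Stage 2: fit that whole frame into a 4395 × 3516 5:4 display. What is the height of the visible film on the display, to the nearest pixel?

Inside the 1109×1109 canvas the film is width-limited at 1109.00 × 964.35.
square in 4395×3516: fills the height, so the intermediate becomes 3516.00 × 3516.00 — a scale of ×3.1704.
The film scales with it: height 964.35 × 3.1704 ≈ 3057.39.

3057 px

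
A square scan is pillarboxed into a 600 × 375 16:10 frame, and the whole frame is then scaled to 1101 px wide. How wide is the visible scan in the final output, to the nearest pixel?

In the 600×375 frame the scan fills the height: width = 375 × 1/1 ≈ 375.00 px.
The frame scales by 1101/600 = 1.8350; 375.00 × 1.8350 ≈ 688.12 px.

688 px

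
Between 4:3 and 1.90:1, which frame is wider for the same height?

4:3 = 1.333 and 1.9; 1.9 > 1.333.

1.90:1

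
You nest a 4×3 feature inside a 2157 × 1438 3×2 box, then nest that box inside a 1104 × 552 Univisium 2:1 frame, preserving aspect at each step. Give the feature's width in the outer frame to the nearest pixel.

4×3 in 2157×1438: fills the height, so the feature is 1917.33 × 1438.00.
3×2 in 1104×552: fills the height, so the intermediate becomes 828.00 × 552.00 — a scale of ×0.3839.
The feature scales with it: width 1917.33 × 0.3839 ≈ 736.00.

736 px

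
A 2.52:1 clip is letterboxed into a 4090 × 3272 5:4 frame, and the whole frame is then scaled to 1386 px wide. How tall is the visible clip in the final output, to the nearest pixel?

In the 4090×3272 frame the clip fills the width: height = 4090 / 2.520 ≈ 1623.02 px.
Resizing to 1386 px wide multiplies everything by 0.3389: 1623.02 → 550.00 px.

550 px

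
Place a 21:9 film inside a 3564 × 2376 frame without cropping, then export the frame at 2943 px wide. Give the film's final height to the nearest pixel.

At 3564×2376 the film is width-limited, so height = 3564 × 9/21 ≈ 1527.43 px.
Resizing to 2943 px wide multiplies everything by 0.8258: 1527.43 → 1261.29 px.

1261 px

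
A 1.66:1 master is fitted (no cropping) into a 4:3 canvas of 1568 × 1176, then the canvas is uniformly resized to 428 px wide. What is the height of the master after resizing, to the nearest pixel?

At 1568×1176 the master is width-limited, so height = 1568 / 1.660 ≈ 944.58 px.
Scaling 1568 → 428 is ×0.2730, so the height becomes 944.58 × 0.2730 ≈ 257.83 px.

258 px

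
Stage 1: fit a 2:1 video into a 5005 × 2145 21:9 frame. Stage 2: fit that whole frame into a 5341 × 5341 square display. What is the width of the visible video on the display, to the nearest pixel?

First fit — 2:1 into 5005×2145 spans the height: 4290.00 × 2145.00.
Second fit — the 21:9 canvas into 5341×5341 spans the width: 5341.00 × 2289.00 (×1.0671 from 5005×2145).
So the video's width is 4290.00 × 1.0671 ≈ 4578.00.

4578 px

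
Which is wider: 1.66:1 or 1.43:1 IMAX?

1.66 and 1.43; 1.66 > 1.43.

1.66:1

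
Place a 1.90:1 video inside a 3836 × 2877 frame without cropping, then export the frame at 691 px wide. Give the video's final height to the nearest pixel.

364 px

Fitted into 3836×2877, the video spans the width; its height is 3836 / 1.900 ≈ 2018.95 px.
Scaling 3836 → 691 is ×0.1801, so the height becomes 2018.95 × 0.1801 ≈ 363.68 px.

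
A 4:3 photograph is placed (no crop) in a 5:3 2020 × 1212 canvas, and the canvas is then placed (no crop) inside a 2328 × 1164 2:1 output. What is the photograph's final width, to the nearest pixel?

4:3 in 2020×1212: fills the height, so the photograph is 1616.00 × 1212.00.
Second fit — the 5:3 canvas into 2328×1164 spans the height: 1940.00 × 1164.00 (×0.9604 from 2020×1212).
The photograph scales with it: width 1616.00 × 0.9604 ≈ 1552.00.

1552 px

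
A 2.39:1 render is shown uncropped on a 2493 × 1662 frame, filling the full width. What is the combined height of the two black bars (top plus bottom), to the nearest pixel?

The render is 2493 / 2.390 ≈ 1043.10 px tall.
Leftover height: 1662 − 1043.10 = 618.90 px.

619 px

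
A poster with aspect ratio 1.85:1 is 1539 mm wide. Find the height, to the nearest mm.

832 mm

At 1.85:1, 1539 / 1.850 ≈ 831.89.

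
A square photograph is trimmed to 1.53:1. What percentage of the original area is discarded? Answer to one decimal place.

34.6%

1.53:1 is wider than square, so the crop keeps the full width and trims the height.
Fraction kept = (1.000)/(1.530) ≈ 65.36%, so 34.64% is lost.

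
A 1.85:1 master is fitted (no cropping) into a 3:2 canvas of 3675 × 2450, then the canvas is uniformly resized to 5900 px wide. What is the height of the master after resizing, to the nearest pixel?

In the 3675×2450 frame the master fills the width: height = 3675 / 1.850 ≈ 1986.49 px.
Scaling 3675 → 5900 is ×1.6054, so the height becomes 1986.49 × 1.6054 ≈ 3189.19 px.

3189 px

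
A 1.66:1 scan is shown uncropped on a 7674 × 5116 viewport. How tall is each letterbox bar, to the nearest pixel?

247 px

1.66:1 (1.660) > 3×2 (1.500), so the scan fills the width.
That makes the image 4622.89 px tall (7674 / 1.660).
5116 − 4622.89 = 493.11 px of bars (246.55 each).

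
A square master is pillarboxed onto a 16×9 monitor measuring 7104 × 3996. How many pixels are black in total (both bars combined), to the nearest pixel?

square is narrower than 16×9, so it spans the full height.
Content width = 3996 × 1/1 ≈ 3996.0000 px.
Leftover width: 7104 − 3996.0000 = 3108.0000 px.
Bar area = 3108.0000 × 3996 ≈ 12419568 px.

12419568 pixels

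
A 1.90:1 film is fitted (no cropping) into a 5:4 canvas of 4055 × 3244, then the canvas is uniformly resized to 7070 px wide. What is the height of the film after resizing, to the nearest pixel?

At 4055×3244 the film is width-limited, so height = 4055 / 1.900 ≈ 2134.21 px.
Scaling 4055 → 7070 is ×1.7435, so the height becomes 2134.21 × 1.7435 ≈ 3721.05 px.

3721 px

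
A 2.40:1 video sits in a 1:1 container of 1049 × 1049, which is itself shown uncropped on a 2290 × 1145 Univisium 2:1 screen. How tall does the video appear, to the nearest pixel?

477 px

Inside the 1049×1049 canvas the video is width-limited at 1049.00 × 437.08.
The 1:1 canvas is height-limited in 2290×1145, giving 1145.00 × 1145.00; scale factor 1.0915.
Applying the same ×1.0915: 437.08 → 477.08.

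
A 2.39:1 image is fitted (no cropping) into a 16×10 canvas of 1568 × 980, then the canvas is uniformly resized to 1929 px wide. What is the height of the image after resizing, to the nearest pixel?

In the 1568×980 frame the image fills the width: height = 1568 / 2.390 ≈ 656.07 px.
Resizing to 1929 px wide multiplies everything by 1.2302: 656.07 → 807.11 px.

807 px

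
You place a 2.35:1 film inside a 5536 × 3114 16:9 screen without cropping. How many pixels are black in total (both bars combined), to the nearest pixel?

4197701 pixels

2.35:1 (2.350) > 16:9 (1.778), so the film fills the width.
That makes the image 2355.7447 px tall (5536 / 2.350).
3114 − 2355.7447 = 758.2553 px of bars.
That's 758.2553 × 5536 ≈ 4197701 black pixels.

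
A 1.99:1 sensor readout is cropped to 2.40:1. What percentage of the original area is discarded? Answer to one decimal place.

2.40:1 is wider than 1.99:1, so the crop keeps the full width and trims the height.
(1.990)/(2.400) ≈ 0.829 of the area survives, leaving 17.08% discarded.

17.1%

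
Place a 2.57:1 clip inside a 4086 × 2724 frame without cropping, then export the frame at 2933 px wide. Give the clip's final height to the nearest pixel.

Fitted into 4086×2724, the clip spans the width; its height is 4086 / 2.570 ≈ 1589.88 px.
The frame scales by 2933/4086 = 0.7178; 1589.88 × 0.7178 ≈ 1141.25 px.

1141 px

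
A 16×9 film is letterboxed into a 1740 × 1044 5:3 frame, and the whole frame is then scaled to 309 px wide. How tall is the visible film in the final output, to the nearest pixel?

174 px

In the 1740×1044 frame the film fills the width: height = 1740 × 9/16 ≈ 978.75 px.
Scaling 1740 → 309 is ×0.1776, so the height becomes 978.75 × 0.1776 ≈ 173.81 px.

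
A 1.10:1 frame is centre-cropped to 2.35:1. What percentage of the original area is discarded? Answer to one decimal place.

53.2%

Going from 1.10:1 to 2.35:1 means cutting height while keeping width.
(1.100)/(2.350) ≈ 0.468 of the area survives, leaving 53.19% discarded.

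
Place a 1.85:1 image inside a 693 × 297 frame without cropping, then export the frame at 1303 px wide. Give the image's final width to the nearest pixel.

1033 px

Fitted into 693×297, the image spans the height; its width is 297 × 1.850 ≈ 549.45 px.
Resizing to 1303 px wide multiplies everything by 1.8802: 549.45 → 1033.09 px.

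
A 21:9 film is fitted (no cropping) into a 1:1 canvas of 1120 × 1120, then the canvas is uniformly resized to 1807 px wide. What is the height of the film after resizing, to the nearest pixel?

774 px

At 1120×1120 the film is width-limited, so height = 1120 × 9/21 ≈ 480.00 px.
Resizing to 1807 px wide multiplies everything by 1.6134: 480.00 → 774.43 px.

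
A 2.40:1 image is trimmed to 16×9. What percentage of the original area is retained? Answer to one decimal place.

74.1%

The height stays; only width is cut (since 16×9 is narrower than 2.40:1).
Fraction kept = (1.778)/(2.400) ≈ 74.07%.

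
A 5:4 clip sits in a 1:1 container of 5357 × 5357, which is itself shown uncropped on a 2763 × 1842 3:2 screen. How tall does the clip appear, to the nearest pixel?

Inside the 5357×5357 canvas the clip is width-limited at 5357.00 × 4285.60.
The 1:1 canvas is height-limited in 2763×1842, giving 1842.00 × 1842.00; scale factor 0.3438.
Applying the same ×0.3438: 4285.60 → 1473.60.

1474 px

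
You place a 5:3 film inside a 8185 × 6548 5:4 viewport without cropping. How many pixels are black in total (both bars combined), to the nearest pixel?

5:3 is wider than 5:4, so it spans the full width.
Content height = 8185 × 3/5 ≈ 4911.0000 px.
6548 − 4911.0000 = 1637.0000 px of bars.
Bar area = 1637.0000 × 8185 ≈ 13398845 px.

13398845 pixels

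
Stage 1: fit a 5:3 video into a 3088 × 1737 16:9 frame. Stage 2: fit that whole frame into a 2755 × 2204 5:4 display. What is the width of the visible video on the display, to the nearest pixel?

First fit — 5:3 into 3088×1737 spans the height: 2895.00 × 1737.00.
Second fit — the 16:9 canvas into 2755×2204 spans the width: 2755.00 × 1549.69 (×0.8922 from 3088×1737).
Applying the same ×0.8922: 2895.00 → 2582.81.

2583 px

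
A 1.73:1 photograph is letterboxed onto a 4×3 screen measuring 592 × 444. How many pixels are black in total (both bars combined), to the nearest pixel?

60268 pixels

1.73:1 is wider than 4×3, so it spans the full width.
That makes the image 342.1965 px tall (592 / 1.730).
444 − 342.1965 = 101.8035 px of bars.
Bar area = 101.8035 × 592 ≈ 60268 px.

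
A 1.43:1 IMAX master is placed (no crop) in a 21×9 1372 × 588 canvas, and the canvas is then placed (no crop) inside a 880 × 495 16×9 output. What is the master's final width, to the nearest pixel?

Inside the 1372×588 canvas the master is height-limited at 840.84 × 588.00.
Second fit — the 21×9 canvas into 880×495 spans the width: 880.00 × 377.14 (×0.6414 from 1372×588).
Applying the same ×0.6414: 840.84 → 539.31.

539 px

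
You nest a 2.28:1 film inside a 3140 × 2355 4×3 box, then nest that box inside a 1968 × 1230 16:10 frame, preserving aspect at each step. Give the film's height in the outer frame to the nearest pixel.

719 px

First fit — 2.28:1 into 3140×2355 spans the width: 3140.00 × 1377.19.
The 4×3 canvas is height-limited in 1968×1230, giving 1640.00 × 1230.00; scale factor 0.5223.
So the film's height is 1377.19 × 0.5223 ≈ 719.30.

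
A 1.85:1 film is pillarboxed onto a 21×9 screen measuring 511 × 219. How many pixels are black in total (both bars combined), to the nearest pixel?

23181 pixels

Since 1.850 < 2.333, the film is height-limited.
Content width = 219 × 1.850 ≈ 405.1500 px.
511 − 405.1500 = 105.8500 px of bars.
Bar area = 105.8500 × 219 ≈ 23181 px.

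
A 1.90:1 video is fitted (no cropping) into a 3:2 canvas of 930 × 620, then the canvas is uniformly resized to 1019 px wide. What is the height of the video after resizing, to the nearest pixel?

536 px

Fitted into 930×620, the video spans the width; its height is 930 / 1.900 ≈ 489.47 px.
The frame scales by 1019/930 = 1.0957; 489.47 × 1.0957 ≈ 536.32 px.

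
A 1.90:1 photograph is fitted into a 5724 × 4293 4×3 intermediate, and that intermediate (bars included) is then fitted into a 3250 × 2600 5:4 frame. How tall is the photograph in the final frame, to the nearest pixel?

Inside the 5724×4293 canvas the photograph is width-limited at 5724.00 × 3012.63.
Second fit — the 4×3 canvas into 3250×2600 spans the width: 3250.00 × 2437.50 (×0.5678 from 5724×4293).
Applying the same ×0.5678: 3012.63 → 1710.53.

1711 px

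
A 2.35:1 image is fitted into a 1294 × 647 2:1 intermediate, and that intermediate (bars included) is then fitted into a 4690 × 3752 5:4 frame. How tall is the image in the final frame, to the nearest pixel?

2.35:1 in 1294×647: fills the width, so the image is 1294.00 × 550.64.
Second fit — the 2:1 canvas into 4690×3752 spans the width: 4690.00 × 2345.00 (×3.6244 from 1294×647).
So the image's height is 550.64 × 3.6244 ≈ 1995.74.

1996 px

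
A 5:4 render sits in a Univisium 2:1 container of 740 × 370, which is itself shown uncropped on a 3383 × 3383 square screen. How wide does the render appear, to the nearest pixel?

2114 px

5:4 in 740×370: fills the height, so the render is 462.50 × 370.00.
The Univisium 2:1 canvas is width-limited in 3383×3383, giving 3383.00 × 1691.50; scale factor 4.5716.
Applying the same ×4.5716: 462.50 → 2114.38.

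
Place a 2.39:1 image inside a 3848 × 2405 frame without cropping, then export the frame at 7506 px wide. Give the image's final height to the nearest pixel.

In the 3848×2405 frame the image fills the width: height = 3848 / 2.390 ≈ 1610.04 px.
Scaling 3848 → 7506 is ×1.9506, so the height becomes 1610.04 × 1.9506 ≈ 3140.59 px.

3141 px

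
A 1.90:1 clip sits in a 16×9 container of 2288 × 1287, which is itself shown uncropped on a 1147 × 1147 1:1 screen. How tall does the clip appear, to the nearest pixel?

604 px

First fit — 1.90:1 into 2288×1287 spans the width: 2288.00 × 1204.21.
16×9 in 1147×1147: fills the width, so the intermediate becomes 1147.00 × 645.19 — a scale of ×0.5013.
Applying the same ×0.5013: 1204.21 → 603.68.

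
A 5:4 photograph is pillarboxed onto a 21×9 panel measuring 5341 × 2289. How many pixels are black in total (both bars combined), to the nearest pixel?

5676148 pixels

5:4 is narrower than 21×9, so it spans the full height.
The photograph is 2289 × 5/4 ≈ 2861.2500 px wide.
Black = 5341 − 2861.2500 = 2479.7500 px.
That's 2479.7500 × 2289 ≈ 5676148 black pixels.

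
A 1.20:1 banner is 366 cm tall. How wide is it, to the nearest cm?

439 cm

366 × 1.200 = 439.20.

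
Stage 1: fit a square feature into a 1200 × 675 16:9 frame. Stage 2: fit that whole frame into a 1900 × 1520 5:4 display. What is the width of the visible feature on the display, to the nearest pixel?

1069 px

First fit — square into 1200×675 spans the height: 675.00 × 675.00.
The 16:9 canvas is width-limited in 1900×1520, giving 1900.00 × 1068.75; scale factor 1.5833.
So the feature's width is 675.00 × 1.5833 ≈ 1068.75.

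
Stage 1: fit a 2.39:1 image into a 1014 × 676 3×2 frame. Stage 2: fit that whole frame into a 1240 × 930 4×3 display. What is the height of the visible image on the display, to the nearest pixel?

519 px

Inside the 1014×676 canvas the image is width-limited at 1014.00 × 424.27.
The 3×2 canvas is width-limited in 1240×930, giving 1240.00 × 826.67; scale factor 1.2229.
Applying the same ×1.2229: 424.27 → 518.83.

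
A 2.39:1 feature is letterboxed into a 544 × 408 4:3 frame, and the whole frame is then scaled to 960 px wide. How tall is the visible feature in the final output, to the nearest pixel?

402 px

In the 544×408 frame the feature fills the width: height = 544 / 2.390 ≈ 227.62 px.
Resizing to 960 px wide multiplies everything by 1.7647: 227.62 → 401.67 px.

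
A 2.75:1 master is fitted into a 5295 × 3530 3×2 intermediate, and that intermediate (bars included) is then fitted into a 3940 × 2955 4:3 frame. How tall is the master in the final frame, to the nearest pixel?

1433 px

2.75:1 in 5295×3530: fills the width, so the master is 5295.00 × 1925.45.
The 3×2 canvas is width-limited in 3940×2955, giving 3940.00 × 2626.67; scale factor 0.7441.
Applying the same ×0.7441: 1925.45 → 1432.73.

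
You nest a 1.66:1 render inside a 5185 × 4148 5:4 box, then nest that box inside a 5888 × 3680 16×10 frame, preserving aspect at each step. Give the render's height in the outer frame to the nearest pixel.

Inside the 5185×4148 canvas the render is width-limited at 5185.00 × 3123.49.
Second fit — the 5:4 canvas into 5888×3680 spans the height: 4600.00 × 3680.00 (×0.8872 from 5185×4148).
The render scales with it: height 3123.49 × 0.8872 ≈ 2771.08.

2771 px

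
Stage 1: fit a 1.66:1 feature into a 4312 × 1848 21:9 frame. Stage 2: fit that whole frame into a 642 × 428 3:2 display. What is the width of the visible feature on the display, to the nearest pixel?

Inside the 4312×1848 canvas the feature is height-limited at 3067.68 × 1848.00.
The 21:9 canvas is width-limited in 642×428, giving 642.00 × 275.14; scale factor 0.1489.
So the feature's width is 3067.68 × 0.1489 ≈ 456.74.

457 px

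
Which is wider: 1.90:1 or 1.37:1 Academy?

1.90:1

1.9 and 1.37; 1.9 > 1.37.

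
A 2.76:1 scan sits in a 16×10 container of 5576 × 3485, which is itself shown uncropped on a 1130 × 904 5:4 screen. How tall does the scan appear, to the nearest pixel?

409 px

2.76:1 in 5576×3485: fills the width, so the scan is 5576.00 × 2020.29.
The 16×10 canvas is width-limited in 1130×904, giving 1130.00 × 706.25; scale factor 0.2027.
So the scan's height is 2020.29 × 0.2027 ≈ 409.42.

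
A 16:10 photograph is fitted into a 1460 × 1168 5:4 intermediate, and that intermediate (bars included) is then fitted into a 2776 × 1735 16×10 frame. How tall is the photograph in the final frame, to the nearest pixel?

1355 px

16:10 in 1460×1168: fills the width, so the photograph is 1460.00 × 912.50.
The 5:4 canvas is height-limited in 2776×1735, giving 2168.75 × 1735.00; scale factor 1.4854.
So the photograph's height is 912.50 × 1.4854 ≈ 1355.47.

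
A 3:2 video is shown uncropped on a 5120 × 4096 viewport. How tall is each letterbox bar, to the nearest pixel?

341 px

Since 1.500 > 1.250, the video is width-limited.
The video is 5120 × 2/3 ≈ 3413.33 px tall.
4096 − 3413.33 = 682.67 px of bars (341.33 each).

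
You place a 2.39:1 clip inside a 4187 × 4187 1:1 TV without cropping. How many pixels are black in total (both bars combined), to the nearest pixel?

Since 2.390 > 1.000, the clip is width-limited.
That makes the image 1751.8828 px tall (4187 / 2.390).
4187 − 1751.8828 = 2435.1172 px of bars.
Across the 4187-px span: 2435.1172 × 4187 ≈ 10195836 px.

10195836 pixels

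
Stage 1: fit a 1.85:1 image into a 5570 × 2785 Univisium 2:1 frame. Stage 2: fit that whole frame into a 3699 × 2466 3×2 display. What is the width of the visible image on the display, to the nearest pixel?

1.85:1 in 5570×2785: fills the height, so the image is 5152.25 × 2785.00.
Second fit — the Univisium 2:1 canvas into 3699×2466 spans the width: 3699.00 × 1849.50 (×0.6641 from 5570×2785).
The image scales with it: width 5152.25 × 0.6641 ≈ 3421.57.

3422 px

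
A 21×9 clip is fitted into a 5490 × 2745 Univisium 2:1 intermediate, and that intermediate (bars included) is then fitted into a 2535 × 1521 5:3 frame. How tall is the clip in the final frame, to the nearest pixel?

Inside the 5490×2745 canvas the clip is width-limited at 5490.00 × 2352.86.
Second fit — the Univisium 2:1 canvas into 2535×1521 spans the width: 2535.00 × 1267.50 (×0.4617 from 5490×2745).
Applying the same ×0.4617: 2352.86 → 1086.43.

1086 px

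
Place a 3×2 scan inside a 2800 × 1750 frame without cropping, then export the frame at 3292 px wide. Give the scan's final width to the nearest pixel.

3086 px

In the 2800×1750 frame the scan fills the height: width = 1750 × 3/2 ≈ 2625.00 px.
The frame scales by 3292/2800 = 1.1757; 2625.00 × 1.1757 ≈ 3086.25 px.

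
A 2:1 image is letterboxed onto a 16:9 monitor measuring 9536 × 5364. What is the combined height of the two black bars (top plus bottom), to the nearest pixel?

Since 2.000 > 1.778, the image is width-limited.
That makes the image 4768.00 px tall (9536 × 1/2).
Leftover height: 5364 − 4768.00 = 596.00 px.

596 px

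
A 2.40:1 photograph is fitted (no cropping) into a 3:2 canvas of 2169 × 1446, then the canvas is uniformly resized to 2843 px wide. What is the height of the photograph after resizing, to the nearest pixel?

Fitted into 2169×1446, the photograph spans the width; its height is 2169 / 2.400 ≈ 903.75 px.
Resizing to 2843 px wide multiplies everything by 1.3107: 903.75 → 1184.58 px.

1185 px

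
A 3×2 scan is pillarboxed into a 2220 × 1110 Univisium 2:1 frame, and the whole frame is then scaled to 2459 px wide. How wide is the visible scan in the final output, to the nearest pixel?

At 2220×1110 the scan is height-limited, so width = 1110 × 3/2 ≈ 1665.00 px.
Resizing to 2459 px wide multiplies everything by 1.1077: 1665.00 → 1844.25 px.

1844 px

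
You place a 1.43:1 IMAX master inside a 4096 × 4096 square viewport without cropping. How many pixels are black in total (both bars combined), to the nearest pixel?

1.43:1 IMAX is wider than square, so it spans the full width.
That makes the image 2864.3357 px tall (4096 / 1.430).
4096 − 2864.3357 = 1231.6643 px of bars.
Across the 4096-px span: 1231.6643 × 4096 ≈ 5044897 px.

5044897 pixels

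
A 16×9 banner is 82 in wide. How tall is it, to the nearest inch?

46 in

Height = 82 × 9/16 = 46.12.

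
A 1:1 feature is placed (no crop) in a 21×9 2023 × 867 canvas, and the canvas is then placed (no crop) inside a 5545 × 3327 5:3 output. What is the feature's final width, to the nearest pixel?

2376 px

Inside the 2023×867 canvas the feature is height-limited at 867.00 × 867.00.
The 21×9 canvas is width-limited in 5545×3327, giving 5545.00 × 2376.43; scale factor 2.7410.
Applying the same ×2.7410: 867.00 → 2376.43.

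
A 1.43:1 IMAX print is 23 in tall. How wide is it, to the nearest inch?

33 in

Width = 23 × 1.430 = 32.89.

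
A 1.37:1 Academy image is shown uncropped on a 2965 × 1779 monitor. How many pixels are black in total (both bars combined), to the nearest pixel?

938903 pixels

1.37:1 Academy (1.370) < 5:3 (1.667), so the image fills the height.
Content width = 1779 × 1.370 ≈ 2437.2300 px.
2965 − 2437.2300 = 527.7700 px of bars.
That's 527.7700 × 1779 ≈ 938903 black pixels.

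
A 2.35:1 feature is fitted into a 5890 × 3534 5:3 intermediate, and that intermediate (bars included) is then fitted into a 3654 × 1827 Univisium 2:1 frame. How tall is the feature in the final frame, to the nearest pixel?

1296 px

First fit — 2.35:1 into 5890×3534 spans the width: 5890.00 × 2506.38.
5:3 in 3654×1827: fills the height, so the intermediate becomes 3045.00 × 1827.00 — a scale of ×0.5170.
Applying the same ×0.5170: 2506.38 → 1295.74.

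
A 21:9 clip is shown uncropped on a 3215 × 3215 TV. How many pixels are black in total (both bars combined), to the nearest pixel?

21:9 is wider than square, so it spans the full width.
The clip is 3215 × 9/21 ≈ 1377.8571 px tall.
3215 − 1377.8571 = 1837.1429 px of bars.
That's 1837.1429 × 3215 ≈ 5906414 black pixels.

5906414 pixels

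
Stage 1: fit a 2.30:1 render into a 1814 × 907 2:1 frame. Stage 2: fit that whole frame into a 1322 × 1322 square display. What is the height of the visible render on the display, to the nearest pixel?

Inside the 1814×907 canvas the render is width-limited at 1814.00 × 788.70.
2:1 in 1322×1322: fills the width, so the intermediate becomes 1322.00 × 661.00 — a scale of ×0.7288.
So the render's height is 788.70 × 0.7288 ≈ 574.78.

575 px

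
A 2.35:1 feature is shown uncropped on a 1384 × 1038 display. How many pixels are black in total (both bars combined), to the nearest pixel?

2.35:1 is wider than 4:3, so it spans the full width.
Content height = 1384 / 2.350 ≈ 588.9362 px.
1038 − 588.9362 = 449.0638 px of bars.
Bar area = 449.0638 × 1384 ≈ 621504 px.

621504 pixels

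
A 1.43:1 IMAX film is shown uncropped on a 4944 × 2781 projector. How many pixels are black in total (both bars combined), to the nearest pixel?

2689700 pixels

1.43:1 IMAX (1.430) < 16×9 (1.778), so the film fills the height.
Content width = 2781 × 1.430 ≈ 3976.8300 px.
Leftover width: 4944 − 3976.8300 = 967.1700 px.
Across the 2781-px span: 967.1700 × 2781 ≈ 2689700 px.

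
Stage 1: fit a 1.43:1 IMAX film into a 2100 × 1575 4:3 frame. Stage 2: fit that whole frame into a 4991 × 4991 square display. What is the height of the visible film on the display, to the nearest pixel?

3490 px

Inside the 2100×1575 canvas the film is width-limited at 2100.00 × 1468.53.
Second fit — the 4:3 canvas into 4991×4991 spans the width: 4991.00 × 3743.25 (×2.3767 from 2100×1575).
So the film's height is 1468.53 × 2.3767 ≈ 3490.21.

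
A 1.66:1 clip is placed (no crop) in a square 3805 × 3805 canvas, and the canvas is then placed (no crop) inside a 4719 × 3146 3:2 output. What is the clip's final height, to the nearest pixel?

Inside the 3805×3805 canvas the clip is width-limited at 3805.00 × 2292.17.
Second fit — the square canvas into 4719×3146 spans the height: 3146.00 × 3146.00 (×0.8268 from 3805×3805).
The clip scales with it: height 2292.17 × 0.8268 ≈ 1895.18.

1895 px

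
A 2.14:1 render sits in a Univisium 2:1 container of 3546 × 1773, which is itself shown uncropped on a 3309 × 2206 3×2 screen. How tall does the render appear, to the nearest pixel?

1546 px

2.14:1 in 3546×1773: fills the width, so the render is 3546.00 × 1657.01.
Univisium 2:1 in 3309×2206: fills the width, so the intermediate becomes 3309.00 × 1654.50 — a scale of ×0.9332.
Applying the same ×0.9332: 1657.01 → 1546.26.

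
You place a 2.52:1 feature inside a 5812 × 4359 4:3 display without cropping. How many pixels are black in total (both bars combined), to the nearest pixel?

11930006 pixels

Since 2.520 > 1.333, the feature is width-limited.
That makes the image 2306.3492 px tall (5812 / 2.520).
Leftover height: 4359 − 2306.3492 = 2052.6508 px.
Across the 5812-px span: 2052.6508 × 5812 ≈ 11930006 px.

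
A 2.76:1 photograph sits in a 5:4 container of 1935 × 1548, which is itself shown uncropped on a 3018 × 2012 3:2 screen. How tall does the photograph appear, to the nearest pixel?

911 px

2.76:1 in 1935×1548: fills the width, so the photograph is 1935.00 × 701.09.
5:4 in 3018×2012: fills the height, so the intermediate becomes 2515.00 × 2012.00 — a scale of ×1.2997.
Applying the same ×1.2997: 701.09 → 911.23.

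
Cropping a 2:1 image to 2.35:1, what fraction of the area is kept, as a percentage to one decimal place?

Going from 2:1 to 2.35:1 means cutting height while keeping width.
Area ratio = (2.000)/(2.350) = 85.11% retained.

85.1%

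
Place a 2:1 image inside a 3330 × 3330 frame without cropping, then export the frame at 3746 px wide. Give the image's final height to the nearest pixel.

Fitted into 3330×3330, the image spans the width; its height is 3330 × 1/2 ≈ 1665.00 px.
The frame scales by 3746/3330 = 1.1249; 1665.00 × 1.1249 ≈ 1873.00 px.

1873 px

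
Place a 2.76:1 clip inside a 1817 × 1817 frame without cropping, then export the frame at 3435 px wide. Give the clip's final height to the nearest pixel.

Fitted into 1817×1817, the clip spans the width; its height is 1817 / 2.760 ≈ 658.33 px.
The frame scales by 3435/1817 = 1.8905; 658.33 × 1.8905 ≈ 1244.57 px.

1245 px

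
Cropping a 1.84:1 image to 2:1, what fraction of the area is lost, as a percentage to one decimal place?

8.0%

Going from 1.84:1 to 2:1 means cutting height while keeping width.
Area ratio = (1.840)/(2.000) = 92.00%; the remaining 8.00% is cropped out.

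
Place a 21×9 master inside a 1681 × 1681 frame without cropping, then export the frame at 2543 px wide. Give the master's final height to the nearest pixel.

At 1681×1681 the master is width-limited, so height = 1681 × 9/21 ≈ 720.43 px.
Resizing to 2543 px wide multiplies everything by 1.5128: 720.43 → 1089.86 px.

1090 px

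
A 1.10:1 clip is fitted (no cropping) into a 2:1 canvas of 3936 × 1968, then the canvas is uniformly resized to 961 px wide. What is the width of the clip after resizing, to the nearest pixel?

529 px

In the 3936×1968 frame the clip fills the height: width = 1968 × 1.100 ≈ 2164.80 px.
Scaling 3936 → 961 is ×0.2442, so the width becomes 2164.80 × 0.2442 ≈ 528.55 px.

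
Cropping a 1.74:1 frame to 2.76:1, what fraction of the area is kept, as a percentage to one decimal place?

63.0%

2.76:1 is wider than 1.74:1, so the crop keeps the full width and trims the height.
Fraction kept = (1.740)/(2.760) ≈ 63.04%.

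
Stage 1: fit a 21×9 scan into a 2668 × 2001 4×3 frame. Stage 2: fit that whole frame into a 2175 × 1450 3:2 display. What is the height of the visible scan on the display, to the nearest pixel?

Inside the 2668×2001 canvas the scan is width-limited at 2668.00 × 1143.43.
Second fit — the 4×3 canvas into 2175×1450 spans the height: 1933.33 × 1450.00 (×0.7246 from 2668×2001).
So the scan's height is 1143.43 × 0.7246 ≈ 828.57.

829 px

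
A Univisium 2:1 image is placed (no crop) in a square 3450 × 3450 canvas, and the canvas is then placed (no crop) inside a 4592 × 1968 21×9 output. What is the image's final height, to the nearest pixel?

984 px

Inside the 3450×3450 canvas the image is width-limited at 3450.00 × 1725.00.
square in 4592×1968: fills the height, so the intermediate becomes 1968.00 × 1968.00 — a scale of ×0.5704.
So the image's height is 1725.00 × 0.5704 ≈ 984.00.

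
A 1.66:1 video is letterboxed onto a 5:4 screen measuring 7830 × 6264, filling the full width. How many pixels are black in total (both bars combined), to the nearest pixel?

12114048 pixels

The video is 7830 / 1.660 ≈ 4716.8675 px tall.
Leftover height: 6264 − 4716.8675 = 1547.1325 px.
That's 1547.1325 × 7830 ≈ 12114048 black pixels.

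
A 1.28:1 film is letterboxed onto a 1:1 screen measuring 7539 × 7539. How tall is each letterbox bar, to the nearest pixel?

825 px

Since 1.280 > 1.000, the film is width-limited.
That makes the image 5889.84 px tall (7539 / 1.280).
Black = 7539 − 5889.84 = 1649.16 px, or 824.58 per bar.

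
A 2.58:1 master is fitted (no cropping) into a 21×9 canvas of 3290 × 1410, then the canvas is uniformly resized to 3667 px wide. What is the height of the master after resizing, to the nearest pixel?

In the 3290×1410 frame the master fills the width: height = 3290 / 2.580 ≈ 1275.19 px.
Resizing to 3667 px wide multiplies everything by 1.1146: 1275.19 → 1421.32 px.

1421 px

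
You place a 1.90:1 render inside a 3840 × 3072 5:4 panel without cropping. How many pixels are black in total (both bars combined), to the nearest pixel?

4035638 pixels

Since 1.900 > 1.250, the render is width-limited.
The render is 3840 / 1.900 ≈ 2021.0526 px tall.
3072 − 2021.0526 = 1050.9474 px of bars.
Across the 3840-px span: 1050.9474 × 3840 ≈ 4035638 px.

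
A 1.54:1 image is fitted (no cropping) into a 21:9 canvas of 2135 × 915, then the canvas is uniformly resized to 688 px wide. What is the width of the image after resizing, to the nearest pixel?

In the 2135×915 frame the image fills the height: width = 915 × 1.540 ≈ 1409.10 px.
Resizing to 688 px wide multiplies everything by 0.3222: 1409.10 → 454.08 px.

454 px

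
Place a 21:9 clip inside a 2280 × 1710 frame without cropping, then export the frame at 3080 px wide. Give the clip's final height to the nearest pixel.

At 2280×1710 the clip is width-limited, so height = 2280 × 9/21 ≈ 977.14 px.
Resizing to 3080 px wide multiplies everything by 1.3509: 977.14 → 1320.00 px.

1320 px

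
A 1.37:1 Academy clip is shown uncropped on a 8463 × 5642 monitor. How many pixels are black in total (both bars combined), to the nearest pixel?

Since 1.370 < 1.500, the clip is height-limited.
That makes the image 7729.5400 px wide (5642 × 1.370).
Leftover width: 8463 − 7729.5400 = 733.4600 px.
That's 733.4600 × 5642 ≈ 4138181 black pixels.

4138181 pixels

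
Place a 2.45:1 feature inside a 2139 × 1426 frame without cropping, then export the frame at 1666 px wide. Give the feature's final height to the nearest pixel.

680 px

Fitted into 2139×1426, the feature spans the width; its height is 2139 / 2.450 ≈ 873.06 px.
The frame scales by 1666/2139 = 0.7789; 873.06 × 0.7789 ≈ 680.00 px.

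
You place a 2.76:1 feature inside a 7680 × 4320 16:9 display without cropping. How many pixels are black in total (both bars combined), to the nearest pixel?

11807165 pixels

Since 2.760 > 1.778, the feature is width-limited.
That makes the image 2782.6087 px tall (7680 / 2.760).
Leftover height: 4320 − 2782.6087 = 1537.3913 px.
Bar area = 1537.3913 × 7680 ≈ 11807165 px.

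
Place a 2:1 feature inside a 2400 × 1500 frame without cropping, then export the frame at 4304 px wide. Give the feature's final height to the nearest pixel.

2152 px

Fitted into 2400×1500, the feature spans the width; its height is 2400 × 1/2 ≈ 1200.00 px.
The frame scales by 4304/2400 = 1.7933; 1200.00 × 1.7933 ≈ 2152.00 px.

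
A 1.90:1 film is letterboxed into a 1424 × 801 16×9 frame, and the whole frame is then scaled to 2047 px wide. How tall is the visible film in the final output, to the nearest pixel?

1077 px

Fitted into 1424×801, the film spans the width; its height is 1424 / 1.900 ≈ 749.47 px.
Scaling 1424 → 2047 is ×1.4375, so the height becomes 749.47 × 1.4375 ≈ 1077.37 px.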